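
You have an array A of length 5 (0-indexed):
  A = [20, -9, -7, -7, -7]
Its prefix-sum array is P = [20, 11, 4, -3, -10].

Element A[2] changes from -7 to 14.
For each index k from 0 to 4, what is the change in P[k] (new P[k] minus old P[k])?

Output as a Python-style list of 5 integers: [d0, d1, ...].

Element change: A[2] -7 -> 14, delta = 21
For k < 2: P[k] unchanged, delta_P[k] = 0
For k >= 2: P[k] shifts by exactly 21
Delta array: [0, 0, 21, 21, 21]

Answer: [0, 0, 21, 21, 21]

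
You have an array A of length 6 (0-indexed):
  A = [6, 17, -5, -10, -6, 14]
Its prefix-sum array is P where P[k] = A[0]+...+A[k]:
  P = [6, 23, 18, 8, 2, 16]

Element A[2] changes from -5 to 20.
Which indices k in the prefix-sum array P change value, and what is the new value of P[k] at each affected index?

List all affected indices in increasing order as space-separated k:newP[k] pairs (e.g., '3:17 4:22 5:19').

P[k] = A[0] + ... + A[k]
P[k] includes A[2] iff k >= 2
Affected indices: 2, 3, ..., 5; delta = 25
  P[2]: 18 + 25 = 43
  P[3]: 8 + 25 = 33
  P[4]: 2 + 25 = 27
  P[5]: 16 + 25 = 41

Answer: 2:43 3:33 4:27 5:41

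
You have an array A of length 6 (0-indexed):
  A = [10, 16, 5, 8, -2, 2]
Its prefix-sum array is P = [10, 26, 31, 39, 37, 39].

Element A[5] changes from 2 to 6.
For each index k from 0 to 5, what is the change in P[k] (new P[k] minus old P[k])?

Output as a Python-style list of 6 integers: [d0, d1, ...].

Answer: [0, 0, 0, 0, 0, 4]

Derivation:
Element change: A[5] 2 -> 6, delta = 4
For k < 5: P[k] unchanged, delta_P[k] = 0
For k >= 5: P[k] shifts by exactly 4
Delta array: [0, 0, 0, 0, 0, 4]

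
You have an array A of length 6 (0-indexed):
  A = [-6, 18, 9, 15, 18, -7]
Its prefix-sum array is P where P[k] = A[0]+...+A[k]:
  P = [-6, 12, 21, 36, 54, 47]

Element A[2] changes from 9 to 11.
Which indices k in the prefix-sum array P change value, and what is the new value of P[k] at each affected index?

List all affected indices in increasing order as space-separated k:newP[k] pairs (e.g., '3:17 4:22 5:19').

Answer: 2:23 3:38 4:56 5:49

Derivation:
P[k] = A[0] + ... + A[k]
P[k] includes A[2] iff k >= 2
Affected indices: 2, 3, ..., 5; delta = 2
  P[2]: 21 + 2 = 23
  P[3]: 36 + 2 = 38
  P[4]: 54 + 2 = 56
  P[5]: 47 + 2 = 49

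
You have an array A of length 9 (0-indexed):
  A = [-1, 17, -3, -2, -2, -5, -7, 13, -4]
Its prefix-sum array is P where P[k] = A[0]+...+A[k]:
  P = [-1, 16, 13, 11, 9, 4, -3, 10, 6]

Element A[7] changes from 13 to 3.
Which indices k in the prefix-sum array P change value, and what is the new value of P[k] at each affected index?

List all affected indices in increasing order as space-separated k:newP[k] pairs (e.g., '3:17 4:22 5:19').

P[k] = A[0] + ... + A[k]
P[k] includes A[7] iff k >= 7
Affected indices: 7, 8, ..., 8; delta = -10
  P[7]: 10 + -10 = 0
  P[8]: 6 + -10 = -4

Answer: 7:0 8:-4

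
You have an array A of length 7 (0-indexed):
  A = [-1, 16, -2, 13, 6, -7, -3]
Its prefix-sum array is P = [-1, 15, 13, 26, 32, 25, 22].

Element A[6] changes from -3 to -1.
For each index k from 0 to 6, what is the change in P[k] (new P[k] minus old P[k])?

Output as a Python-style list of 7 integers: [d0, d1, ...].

Element change: A[6] -3 -> -1, delta = 2
For k < 6: P[k] unchanged, delta_P[k] = 0
For k >= 6: P[k] shifts by exactly 2
Delta array: [0, 0, 0, 0, 0, 0, 2]

Answer: [0, 0, 0, 0, 0, 0, 2]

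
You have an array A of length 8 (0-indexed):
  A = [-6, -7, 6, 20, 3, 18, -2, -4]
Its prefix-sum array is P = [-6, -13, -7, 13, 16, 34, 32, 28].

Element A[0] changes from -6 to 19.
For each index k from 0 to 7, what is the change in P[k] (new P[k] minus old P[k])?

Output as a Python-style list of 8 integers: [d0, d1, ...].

Element change: A[0] -6 -> 19, delta = 25
For k < 0: P[k] unchanged, delta_P[k] = 0
For k >= 0: P[k] shifts by exactly 25
Delta array: [25, 25, 25, 25, 25, 25, 25, 25]

Answer: [25, 25, 25, 25, 25, 25, 25, 25]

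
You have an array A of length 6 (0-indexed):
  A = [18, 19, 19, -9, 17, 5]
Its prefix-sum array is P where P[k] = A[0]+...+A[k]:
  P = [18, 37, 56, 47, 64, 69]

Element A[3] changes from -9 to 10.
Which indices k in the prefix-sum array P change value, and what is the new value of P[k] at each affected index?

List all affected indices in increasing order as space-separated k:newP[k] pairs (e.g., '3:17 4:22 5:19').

P[k] = A[0] + ... + A[k]
P[k] includes A[3] iff k >= 3
Affected indices: 3, 4, ..., 5; delta = 19
  P[3]: 47 + 19 = 66
  P[4]: 64 + 19 = 83
  P[5]: 69 + 19 = 88

Answer: 3:66 4:83 5:88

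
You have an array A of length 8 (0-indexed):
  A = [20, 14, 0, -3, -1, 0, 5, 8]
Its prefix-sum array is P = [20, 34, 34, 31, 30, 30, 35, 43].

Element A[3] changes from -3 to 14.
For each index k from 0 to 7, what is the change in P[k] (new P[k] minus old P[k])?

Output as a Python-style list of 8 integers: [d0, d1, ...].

Answer: [0, 0, 0, 17, 17, 17, 17, 17]

Derivation:
Element change: A[3] -3 -> 14, delta = 17
For k < 3: P[k] unchanged, delta_P[k] = 0
For k >= 3: P[k] shifts by exactly 17
Delta array: [0, 0, 0, 17, 17, 17, 17, 17]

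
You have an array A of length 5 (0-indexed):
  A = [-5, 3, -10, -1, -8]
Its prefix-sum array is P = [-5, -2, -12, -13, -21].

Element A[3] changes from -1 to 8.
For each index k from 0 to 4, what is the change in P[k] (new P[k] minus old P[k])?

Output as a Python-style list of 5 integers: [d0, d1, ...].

Element change: A[3] -1 -> 8, delta = 9
For k < 3: P[k] unchanged, delta_P[k] = 0
For k >= 3: P[k] shifts by exactly 9
Delta array: [0, 0, 0, 9, 9]

Answer: [0, 0, 0, 9, 9]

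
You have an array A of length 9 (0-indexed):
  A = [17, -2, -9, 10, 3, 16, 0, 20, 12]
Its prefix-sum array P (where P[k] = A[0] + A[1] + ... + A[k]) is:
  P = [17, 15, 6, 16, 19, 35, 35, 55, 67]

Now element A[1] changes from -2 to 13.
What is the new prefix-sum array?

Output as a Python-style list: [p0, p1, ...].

Change: A[1] -2 -> 13, delta = 15
P[k] for k < 1: unchanged (A[1] not included)
P[k] for k >= 1: shift by delta = 15
  P[0] = 17 + 0 = 17
  P[1] = 15 + 15 = 30
  P[2] = 6 + 15 = 21
  P[3] = 16 + 15 = 31
  P[4] = 19 + 15 = 34
  P[5] = 35 + 15 = 50
  P[6] = 35 + 15 = 50
  P[7] = 55 + 15 = 70
  P[8] = 67 + 15 = 82

Answer: [17, 30, 21, 31, 34, 50, 50, 70, 82]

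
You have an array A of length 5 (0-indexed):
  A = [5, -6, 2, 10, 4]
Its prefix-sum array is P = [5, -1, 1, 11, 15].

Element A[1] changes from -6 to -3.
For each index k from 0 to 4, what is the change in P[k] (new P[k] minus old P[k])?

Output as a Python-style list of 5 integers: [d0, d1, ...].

Element change: A[1] -6 -> -3, delta = 3
For k < 1: P[k] unchanged, delta_P[k] = 0
For k >= 1: P[k] shifts by exactly 3
Delta array: [0, 3, 3, 3, 3]

Answer: [0, 3, 3, 3, 3]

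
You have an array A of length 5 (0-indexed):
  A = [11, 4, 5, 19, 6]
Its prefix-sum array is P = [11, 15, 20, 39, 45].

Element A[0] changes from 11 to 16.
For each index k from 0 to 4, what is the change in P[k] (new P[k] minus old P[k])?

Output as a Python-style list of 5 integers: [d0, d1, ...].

Answer: [5, 5, 5, 5, 5]

Derivation:
Element change: A[0] 11 -> 16, delta = 5
For k < 0: P[k] unchanged, delta_P[k] = 0
For k >= 0: P[k] shifts by exactly 5
Delta array: [5, 5, 5, 5, 5]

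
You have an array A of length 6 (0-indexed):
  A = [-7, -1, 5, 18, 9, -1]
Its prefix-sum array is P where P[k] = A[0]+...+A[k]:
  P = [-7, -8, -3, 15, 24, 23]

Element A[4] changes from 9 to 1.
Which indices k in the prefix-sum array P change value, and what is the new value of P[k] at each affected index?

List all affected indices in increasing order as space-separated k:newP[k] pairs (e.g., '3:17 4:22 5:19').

P[k] = A[0] + ... + A[k]
P[k] includes A[4] iff k >= 4
Affected indices: 4, 5, ..., 5; delta = -8
  P[4]: 24 + -8 = 16
  P[5]: 23 + -8 = 15

Answer: 4:16 5:15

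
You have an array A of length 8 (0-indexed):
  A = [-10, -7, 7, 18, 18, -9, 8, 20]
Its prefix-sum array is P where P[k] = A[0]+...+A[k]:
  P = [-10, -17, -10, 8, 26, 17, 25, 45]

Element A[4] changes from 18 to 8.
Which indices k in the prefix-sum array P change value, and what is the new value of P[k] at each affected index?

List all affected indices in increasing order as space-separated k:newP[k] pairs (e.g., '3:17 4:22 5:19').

Answer: 4:16 5:7 6:15 7:35

Derivation:
P[k] = A[0] + ... + A[k]
P[k] includes A[4] iff k >= 4
Affected indices: 4, 5, ..., 7; delta = -10
  P[4]: 26 + -10 = 16
  P[5]: 17 + -10 = 7
  P[6]: 25 + -10 = 15
  P[7]: 45 + -10 = 35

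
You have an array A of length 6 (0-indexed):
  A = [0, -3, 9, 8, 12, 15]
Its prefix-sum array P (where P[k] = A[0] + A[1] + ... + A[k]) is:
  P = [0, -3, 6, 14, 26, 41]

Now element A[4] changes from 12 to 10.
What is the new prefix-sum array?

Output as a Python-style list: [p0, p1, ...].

Change: A[4] 12 -> 10, delta = -2
P[k] for k < 4: unchanged (A[4] not included)
P[k] for k >= 4: shift by delta = -2
  P[0] = 0 + 0 = 0
  P[1] = -3 + 0 = -3
  P[2] = 6 + 0 = 6
  P[3] = 14 + 0 = 14
  P[4] = 26 + -2 = 24
  P[5] = 41 + -2 = 39

Answer: [0, -3, 6, 14, 24, 39]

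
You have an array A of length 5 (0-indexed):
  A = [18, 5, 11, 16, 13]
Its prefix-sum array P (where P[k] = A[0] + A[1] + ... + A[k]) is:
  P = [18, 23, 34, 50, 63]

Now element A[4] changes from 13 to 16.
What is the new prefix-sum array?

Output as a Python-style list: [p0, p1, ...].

Answer: [18, 23, 34, 50, 66]

Derivation:
Change: A[4] 13 -> 16, delta = 3
P[k] for k < 4: unchanged (A[4] not included)
P[k] for k >= 4: shift by delta = 3
  P[0] = 18 + 0 = 18
  P[1] = 23 + 0 = 23
  P[2] = 34 + 0 = 34
  P[3] = 50 + 0 = 50
  P[4] = 63 + 3 = 66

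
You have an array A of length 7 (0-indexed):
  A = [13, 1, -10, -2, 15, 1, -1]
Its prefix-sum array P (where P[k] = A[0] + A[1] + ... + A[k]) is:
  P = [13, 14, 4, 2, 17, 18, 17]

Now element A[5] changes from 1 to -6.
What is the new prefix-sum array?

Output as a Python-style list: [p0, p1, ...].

Change: A[5] 1 -> -6, delta = -7
P[k] for k < 5: unchanged (A[5] not included)
P[k] for k >= 5: shift by delta = -7
  P[0] = 13 + 0 = 13
  P[1] = 14 + 0 = 14
  P[2] = 4 + 0 = 4
  P[3] = 2 + 0 = 2
  P[4] = 17 + 0 = 17
  P[5] = 18 + -7 = 11
  P[6] = 17 + -7 = 10

Answer: [13, 14, 4, 2, 17, 11, 10]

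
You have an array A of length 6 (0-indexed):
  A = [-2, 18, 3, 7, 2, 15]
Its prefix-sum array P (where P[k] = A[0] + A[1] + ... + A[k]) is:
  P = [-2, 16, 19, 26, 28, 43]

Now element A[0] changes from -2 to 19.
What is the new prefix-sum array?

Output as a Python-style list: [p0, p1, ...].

Answer: [19, 37, 40, 47, 49, 64]

Derivation:
Change: A[0] -2 -> 19, delta = 21
P[k] for k < 0: unchanged (A[0] not included)
P[k] for k >= 0: shift by delta = 21
  P[0] = -2 + 21 = 19
  P[1] = 16 + 21 = 37
  P[2] = 19 + 21 = 40
  P[3] = 26 + 21 = 47
  P[4] = 28 + 21 = 49
  P[5] = 43 + 21 = 64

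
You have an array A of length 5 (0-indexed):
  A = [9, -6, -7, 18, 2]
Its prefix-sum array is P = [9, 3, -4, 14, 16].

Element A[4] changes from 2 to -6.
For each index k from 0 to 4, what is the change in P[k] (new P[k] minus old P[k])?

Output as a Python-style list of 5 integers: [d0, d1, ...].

Answer: [0, 0, 0, 0, -8]

Derivation:
Element change: A[4] 2 -> -6, delta = -8
For k < 4: P[k] unchanged, delta_P[k] = 0
For k >= 4: P[k] shifts by exactly -8
Delta array: [0, 0, 0, 0, -8]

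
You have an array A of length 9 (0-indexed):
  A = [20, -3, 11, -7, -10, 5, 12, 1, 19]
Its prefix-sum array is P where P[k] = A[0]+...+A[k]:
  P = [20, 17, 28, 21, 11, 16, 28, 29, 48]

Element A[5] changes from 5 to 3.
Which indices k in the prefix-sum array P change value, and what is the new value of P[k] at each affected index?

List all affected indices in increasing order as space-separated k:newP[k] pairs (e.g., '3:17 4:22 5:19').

Answer: 5:14 6:26 7:27 8:46

Derivation:
P[k] = A[0] + ... + A[k]
P[k] includes A[5] iff k >= 5
Affected indices: 5, 6, ..., 8; delta = -2
  P[5]: 16 + -2 = 14
  P[6]: 28 + -2 = 26
  P[7]: 29 + -2 = 27
  P[8]: 48 + -2 = 46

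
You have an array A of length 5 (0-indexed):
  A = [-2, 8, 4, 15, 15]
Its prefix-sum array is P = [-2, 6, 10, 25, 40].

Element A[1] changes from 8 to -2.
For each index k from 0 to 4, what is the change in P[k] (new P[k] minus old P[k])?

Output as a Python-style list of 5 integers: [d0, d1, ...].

Element change: A[1] 8 -> -2, delta = -10
For k < 1: P[k] unchanged, delta_P[k] = 0
For k >= 1: P[k] shifts by exactly -10
Delta array: [0, -10, -10, -10, -10]

Answer: [0, -10, -10, -10, -10]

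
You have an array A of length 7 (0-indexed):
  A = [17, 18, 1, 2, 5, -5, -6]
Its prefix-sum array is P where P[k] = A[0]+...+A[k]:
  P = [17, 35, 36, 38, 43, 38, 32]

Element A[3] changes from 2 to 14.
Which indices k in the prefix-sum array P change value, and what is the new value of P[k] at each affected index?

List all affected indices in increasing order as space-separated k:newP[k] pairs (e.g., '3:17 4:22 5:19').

P[k] = A[0] + ... + A[k]
P[k] includes A[3] iff k >= 3
Affected indices: 3, 4, ..., 6; delta = 12
  P[3]: 38 + 12 = 50
  P[4]: 43 + 12 = 55
  P[5]: 38 + 12 = 50
  P[6]: 32 + 12 = 44

Answer: 3:50 4:55 5:50 6:44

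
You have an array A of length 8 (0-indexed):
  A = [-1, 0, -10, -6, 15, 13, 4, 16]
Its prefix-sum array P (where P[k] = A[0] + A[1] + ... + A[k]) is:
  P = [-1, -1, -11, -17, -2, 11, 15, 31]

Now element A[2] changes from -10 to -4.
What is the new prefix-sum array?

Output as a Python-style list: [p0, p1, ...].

Change: A[2] -10 -> -4, delta = 6
P[k] for k < 2: unchanged (A[2] not included)
P[k] for k >= 2: shift by delta = 6
  P[0] = -1 + 0 = -1
  P[1] = -1 + 0 = -1
  P[2] = -11 + 6 = -5
  P[3] = -17 + 6 = -11
  P[4] = -2 + 6 = 4
  P[5] = 11 + 6 = 17
  P[6] = 15 + 6 = 21
  P[7] = 31 + 6 = 37

Answer: [-1, -1, -5, -11, 4, 17, 21, 37]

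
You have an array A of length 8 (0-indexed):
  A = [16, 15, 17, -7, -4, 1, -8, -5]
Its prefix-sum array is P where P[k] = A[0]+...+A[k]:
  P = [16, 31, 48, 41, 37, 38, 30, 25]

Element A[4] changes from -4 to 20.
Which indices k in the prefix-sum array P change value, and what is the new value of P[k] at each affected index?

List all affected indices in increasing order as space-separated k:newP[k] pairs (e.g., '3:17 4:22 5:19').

Answer: 4:61 5:62 6:54 7:49

Derivation:
P[k] = A[0] + ... + A[k]
P[k] includes A[4] iff k >= 4
Affected indices: 4, 5, ..., 7; delta = 24
  P[4]: 37 + 24 = 61
  P[5]: 38 + 24 = 62
  P[6]: 30 + 24 = 54
  P[7]: 25 + 24 = 49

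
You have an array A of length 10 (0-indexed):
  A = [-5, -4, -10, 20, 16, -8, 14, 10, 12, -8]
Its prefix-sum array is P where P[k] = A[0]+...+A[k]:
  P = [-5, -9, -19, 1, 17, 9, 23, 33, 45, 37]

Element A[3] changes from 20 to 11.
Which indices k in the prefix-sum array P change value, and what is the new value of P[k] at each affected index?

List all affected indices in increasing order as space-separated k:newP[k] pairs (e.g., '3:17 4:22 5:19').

P[k] = A[0] + ... + A[k]
P[k] includes A[3] iff k >= 3
Affected indices: 3, 4, ..., 9; delta = -9
  P[3]: 1 + -9 = -8
  P[4]: 17 + -9 = 8
  P[5]: 9 + -9 = 0
  P[6]: 23 + -9 = 14
  P[7]: 33 + -9 = 24
  P[8]: 45 + -9 = 36
  P[9]: 37 + -9 = 28

Answer: 3:-8 4:8 5:0 6:14 7:24 8:36 9:28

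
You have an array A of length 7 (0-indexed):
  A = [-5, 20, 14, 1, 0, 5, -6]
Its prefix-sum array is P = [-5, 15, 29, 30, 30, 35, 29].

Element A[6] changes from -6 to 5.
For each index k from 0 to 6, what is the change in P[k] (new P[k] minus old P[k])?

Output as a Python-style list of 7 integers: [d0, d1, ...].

Element change: A[6] -6 -> 5, delta = 11
For k < 6: P[k] unchanged, delta_P[k] = 0
For k >= 6: P[k] shifts by exactly 11
Delta array: [0, 0, 0, 0, 0, 0, 11]

Answer: [0, 0, 0, 0, 0, 0, 11]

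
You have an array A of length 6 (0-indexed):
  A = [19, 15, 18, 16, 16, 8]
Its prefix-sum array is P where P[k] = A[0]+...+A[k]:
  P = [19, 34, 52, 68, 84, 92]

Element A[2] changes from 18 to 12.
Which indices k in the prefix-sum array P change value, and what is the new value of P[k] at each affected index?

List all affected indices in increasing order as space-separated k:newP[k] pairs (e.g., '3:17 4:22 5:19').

Answer: 2:46 3:62 4:78 5:86

Derivation:
P[k] = A[0] + ... + A[k]
P[k] includes A[2] iff k >= 2
Affected indices: 2, 3, ..., 5; delta = -6
  P[2]: 52 + -6 = 46
  P[3]: 68 + -6 = 62
  P[4]: 84 + -6 = 78
  P[5]: 92 + -6 = 86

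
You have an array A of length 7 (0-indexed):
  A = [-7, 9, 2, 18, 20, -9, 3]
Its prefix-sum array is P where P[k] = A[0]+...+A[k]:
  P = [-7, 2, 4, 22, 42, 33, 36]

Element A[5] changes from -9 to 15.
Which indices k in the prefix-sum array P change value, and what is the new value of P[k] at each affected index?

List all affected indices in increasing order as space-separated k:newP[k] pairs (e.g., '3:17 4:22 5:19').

P[k] = A[0] + ... + A[k]
P[k] includes A[5] iff k >= 5
Affected indices: 5, 6, ..., 6; delta = 24
  P[5]: 33 + 24 = 57
  P[6]: 36 + 24 = 60

Answer: 5:57 6:60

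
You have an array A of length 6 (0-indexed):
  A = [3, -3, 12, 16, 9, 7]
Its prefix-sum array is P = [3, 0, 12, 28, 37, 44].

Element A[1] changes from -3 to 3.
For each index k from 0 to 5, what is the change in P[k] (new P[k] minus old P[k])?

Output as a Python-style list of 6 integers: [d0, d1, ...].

Answer: [0, 6, 6, 6, 6, 6]

Derivation:
Element change: A[1] -3 -> 3, delta = 6
For k < 1: P[k] unchanged, delta_P[k] = 0
For k >= 1: P[k] shifts by exactly 6
Delta array: [0, 6, 6, 6, 6, 6]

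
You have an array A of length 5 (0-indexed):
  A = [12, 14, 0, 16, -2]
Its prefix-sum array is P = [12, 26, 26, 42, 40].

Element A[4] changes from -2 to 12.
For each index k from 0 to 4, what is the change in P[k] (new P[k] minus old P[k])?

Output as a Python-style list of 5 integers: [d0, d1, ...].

Answer: [0, 0, 0, 0, 14]

Derivation:
Element change: A[4] -2 -> 12, delta = 14
For k < 4: P[k] unchanged, delta_P[k] = 0
For k >= 4: P[k] shifts by exactly 14
Delta array: [0, 0, 0, 0, 14]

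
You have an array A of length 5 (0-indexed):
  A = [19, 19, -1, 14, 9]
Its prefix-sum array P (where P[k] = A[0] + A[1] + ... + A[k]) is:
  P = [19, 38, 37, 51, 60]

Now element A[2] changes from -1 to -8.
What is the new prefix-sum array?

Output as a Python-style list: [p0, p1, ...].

Answer: [19, 38, 30, 44, 53]

Derivation:
Change: A[2] -1 -> -8, delta = -7
P[k] for k < 2: unchanged (A[2] not included)
P[k] for k >= 2: shift by delta = -7
  P[0] = 19 + 0 = 19
  P[1] = 38 + 0 = 38
  P[2] = 37 + -7 = 30
  P[3] = 51 + -7 = 44
  P[4] = 60 + -7 = 53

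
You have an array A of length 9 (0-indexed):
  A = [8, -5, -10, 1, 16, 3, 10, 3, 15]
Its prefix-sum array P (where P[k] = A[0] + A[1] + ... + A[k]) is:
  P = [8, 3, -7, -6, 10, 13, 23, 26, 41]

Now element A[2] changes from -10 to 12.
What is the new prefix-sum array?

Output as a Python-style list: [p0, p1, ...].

Answer: [8, 3, 15, 16, 32, 35, 45, 48, 63]

Derivation:
Change: A[2] -10 -> 12, delta = 22
P[k] for k < 2: unchanged (A[2] not included)
P[k] for k >= 2: shift by delta = 22
  P[0] = 8 + 0 = 8
  P[1] = 3 + 0 = 3
  P[2] = -7 + 22 = 15
  P[3] = -6 + 22 = 16
  P[4] = 10 + 22 = 32
  P[5] = 13 + 22 = 35
  P[6] = 23 + 22 = 45
  P[7] = 26 + 22 = 48
  P[8] = 41 + 22 = 63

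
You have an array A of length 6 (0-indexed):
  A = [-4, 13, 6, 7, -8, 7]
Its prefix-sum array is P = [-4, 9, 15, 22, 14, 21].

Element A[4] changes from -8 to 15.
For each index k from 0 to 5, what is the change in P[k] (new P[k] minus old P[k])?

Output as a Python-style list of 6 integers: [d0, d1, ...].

Element change: A[4] -8 -> 15, delta = 23
For k < 4: P[k] unchanged, delta_P[k] = 0
For k >= 4: P[k] shifts by exactly 23
Delta array: [0, 0, 0, 0, 23, 23]

Answer: [0, 0, 0, 0, 23, 23]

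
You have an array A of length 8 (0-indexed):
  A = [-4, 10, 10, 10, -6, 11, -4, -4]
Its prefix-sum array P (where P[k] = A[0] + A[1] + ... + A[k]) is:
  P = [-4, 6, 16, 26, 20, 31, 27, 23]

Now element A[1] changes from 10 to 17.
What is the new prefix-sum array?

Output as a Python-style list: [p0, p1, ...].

Change: A[1] 10 -> 17, delta = 7
P[k] for k < 1: unchanged (A[1] not included)
P[k] for k >= 1: shift by delta = 7
  P[0] = -4 + 0 = -4
  P[1] = 6 + 7 = 13
  P[2] = 16 + 7 = 23
  P[3] = 26 + 7 = 33
  P[4] = 20 + 7 = 27
  P[5] = 31 + 7 = 38
  P[6] = 27 + 7 = 34
  P[7] = 23 + 7 = 30

Answer: [-4, 13, 23, 33, 27, 38, 34, 30]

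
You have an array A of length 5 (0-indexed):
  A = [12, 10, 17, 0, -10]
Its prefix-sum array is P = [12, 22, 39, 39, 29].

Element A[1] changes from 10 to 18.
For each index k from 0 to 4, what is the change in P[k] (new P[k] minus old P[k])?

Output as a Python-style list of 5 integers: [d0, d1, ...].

Answer: [0, 8, 8, 8, 8]

Derivation:
Element change: A[1] 10 -> 18, delta = 8
For k < 1: P[k] unchanged, delta_P[k] = 0
For k >= 1: P[k] shifts by exactly 8
Delta array: [0, 8, 8, 8, 8]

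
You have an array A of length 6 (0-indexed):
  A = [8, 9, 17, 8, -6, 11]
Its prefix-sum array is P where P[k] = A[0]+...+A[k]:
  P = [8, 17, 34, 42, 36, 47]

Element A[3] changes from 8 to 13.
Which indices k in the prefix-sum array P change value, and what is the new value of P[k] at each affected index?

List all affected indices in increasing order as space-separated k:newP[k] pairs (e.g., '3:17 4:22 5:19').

P[k] = A[0] + ... + A[k]
P[k] includes A[3] iff k >= 3
Affected indices: 3, 4, ..., 5; delta = 5
  P[3]: 42 + 5 = 47
  P[4]: 36 + 5 = 41
  P[5]: 47 + 5 = 52

Answer: 3:47 4:41 5:52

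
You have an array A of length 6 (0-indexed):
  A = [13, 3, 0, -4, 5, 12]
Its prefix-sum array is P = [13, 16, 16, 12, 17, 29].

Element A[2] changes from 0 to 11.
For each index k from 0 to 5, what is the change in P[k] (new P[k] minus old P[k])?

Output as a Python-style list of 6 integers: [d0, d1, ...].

Element change: A[2] 0 -> 11, delta = 11
For k < 2: P[k] unchanged, delta_P[k] = 0
For k >= 2: P[k] shifts by exactly 11
Delta array: [0, 0, 11, 11, 11, 11]

Answer: [0, 0, 11, 11, 11, 11]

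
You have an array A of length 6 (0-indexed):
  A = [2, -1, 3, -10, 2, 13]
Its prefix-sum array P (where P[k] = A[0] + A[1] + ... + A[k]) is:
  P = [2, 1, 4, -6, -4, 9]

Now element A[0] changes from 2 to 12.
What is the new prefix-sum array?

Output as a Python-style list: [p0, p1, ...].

Change: A[0] 2 -> 12, delta = 10
P[k] for k < 0: unchanged (A[0] not included)
P[k] for k >= 0: shift by delta = 10
  P[0] = 2 + 10 = 12
  P[1] = 1 + 10 = 11
  P[2] = 4 + 10 = 14
  P[3] = -6 + 10 = 4
  P[4] = -4 + 10 = 6
  P[5] = 9 + 10 = 19

Answer: [12, 11, 14, 4, 6, 19]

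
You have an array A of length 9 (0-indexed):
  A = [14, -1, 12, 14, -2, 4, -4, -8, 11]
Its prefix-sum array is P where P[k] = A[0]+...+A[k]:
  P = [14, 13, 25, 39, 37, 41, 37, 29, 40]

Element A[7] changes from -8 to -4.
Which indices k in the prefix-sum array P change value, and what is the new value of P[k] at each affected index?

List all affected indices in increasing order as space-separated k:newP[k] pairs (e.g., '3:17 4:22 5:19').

P[k] = A[0] + ... + A[k]
P[k] includes A[7] iff k >= 7
Affected indices: 7, 8, ..., 8; delta = 4
  P[7]: 29 + 4 = 33
  P[8]: 40 + 4 = 44

Answer: 7:33 8:44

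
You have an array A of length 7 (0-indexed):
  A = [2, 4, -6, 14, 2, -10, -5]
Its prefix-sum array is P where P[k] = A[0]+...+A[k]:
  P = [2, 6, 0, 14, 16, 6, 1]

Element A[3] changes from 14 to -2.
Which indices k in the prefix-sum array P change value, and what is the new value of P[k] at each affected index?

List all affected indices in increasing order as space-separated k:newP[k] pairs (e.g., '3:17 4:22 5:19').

Answer: 3:-2 4:0 5:-10 6:-15

Derivation:
P[k] = A[0] + ... + A[k]
P[k] includes A[3] iff k >= 3
Affected indices: 3, 4, ..., 6; delta = -16
  P[3]: 14 + -16 = -2
  P[4]: 16 + -16 = 0
  P[5]: 6 + -16 = -10
  P[6]: 1 + -16 = -15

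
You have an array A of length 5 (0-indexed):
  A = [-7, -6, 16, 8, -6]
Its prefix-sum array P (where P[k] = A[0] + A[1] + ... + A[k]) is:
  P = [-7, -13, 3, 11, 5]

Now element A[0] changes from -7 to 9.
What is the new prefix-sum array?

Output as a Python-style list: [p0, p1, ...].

Answer: [9, 3, 19, 27, 21]

Derivation:
Change: A[0] -7 -> 9, delta = 16
P[k] for k < 0: unchanged (A[0] not included)
P[k] for k >= 0: shift by delta = 16
  P[0] = -7 + 16 = 9
  P[1] = -13 + 16 = 3
  P[2] = 3 + 16 = 19
  P[3] = 11 + 16 = 27
  P[4] = 5 + 16 = 21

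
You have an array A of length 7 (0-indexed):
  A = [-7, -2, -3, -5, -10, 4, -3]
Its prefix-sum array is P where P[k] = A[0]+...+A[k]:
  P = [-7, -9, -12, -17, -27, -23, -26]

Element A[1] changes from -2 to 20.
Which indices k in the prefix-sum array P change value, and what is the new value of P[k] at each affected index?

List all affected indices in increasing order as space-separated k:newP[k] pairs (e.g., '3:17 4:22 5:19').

Answer: 1:13 2:10 3:5 4:-5 5:-1 6:-4

Derivation:
P[k] = A[0] + ... + A[k]
P[k] includes A[1] iff k >= 1
Affected indices: 1, 2, ..., 6; delta = 22
  P[1]: -9 + 22 = 13
  P[2]: -12 + 22 = 10
  P[3]: -17 + 22 = 5
  P[4]: -27 + 22 = -5
  P[5]: -23 + 22 = -1
  P[6]: -26 + 22 = -4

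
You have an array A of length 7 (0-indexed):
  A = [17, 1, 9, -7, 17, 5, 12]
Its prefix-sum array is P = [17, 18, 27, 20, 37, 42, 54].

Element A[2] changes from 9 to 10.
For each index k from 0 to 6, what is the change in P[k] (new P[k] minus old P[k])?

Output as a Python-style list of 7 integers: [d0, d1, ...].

Element change: A[2] 9 -> 10, delta = 1
For k < 2: P[k] unchanged, delta_P[k] = 0
For k >= 2: P[k] shifts by exactly 1
Delta array: [0, 0, 1, 1, 1, 1, 1]

Answer: [0, 0, 1, 1, 1, 1, 1]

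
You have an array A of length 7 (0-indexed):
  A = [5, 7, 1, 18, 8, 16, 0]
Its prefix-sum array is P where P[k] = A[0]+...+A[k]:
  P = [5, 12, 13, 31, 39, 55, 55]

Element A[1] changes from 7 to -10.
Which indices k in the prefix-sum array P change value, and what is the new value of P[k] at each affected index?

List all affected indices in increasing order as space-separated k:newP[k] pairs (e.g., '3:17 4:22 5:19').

Answer: 1:-5 2:-4 3:14 4:22 5:38 6:38

Derivation:
P[k] = A[0] + ... + A[k]
P[k] includes A[1] iff k >= 1
Affected indices: 1, 2, ..., 6; delta = -17
  P[1]: 12 + -17 = -5
  P[2]: 13 + -17 = -4
  P[3]: 31 + -17 = 14
  P[4]: 39 + -17 = 22
  P[5]: 55 + -17 = 38
  P[6]: 55 + -17 = 38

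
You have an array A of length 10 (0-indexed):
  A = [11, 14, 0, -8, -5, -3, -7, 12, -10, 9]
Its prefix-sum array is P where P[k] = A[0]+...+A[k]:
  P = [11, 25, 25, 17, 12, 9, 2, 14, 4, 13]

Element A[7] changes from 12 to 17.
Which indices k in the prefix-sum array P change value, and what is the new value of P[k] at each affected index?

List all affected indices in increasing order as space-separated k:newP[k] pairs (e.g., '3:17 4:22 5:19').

P[k] = A[0] + ... + A[k]
P[k] includes A[7] iff k >= 7
Affected indices: 7, 8, ..., 9; delta = 5
  P[7]: 14 + 5 = 19
  P[8]: 4 + 5 = 9
  P[9]: 13 + 5 = 18

Answer: 7:19 8:9 9:18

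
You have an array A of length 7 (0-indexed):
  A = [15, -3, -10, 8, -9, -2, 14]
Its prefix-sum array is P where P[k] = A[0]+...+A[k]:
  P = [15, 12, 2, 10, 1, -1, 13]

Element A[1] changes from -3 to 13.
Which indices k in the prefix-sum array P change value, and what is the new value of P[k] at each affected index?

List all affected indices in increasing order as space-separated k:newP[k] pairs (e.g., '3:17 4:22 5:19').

P[k] = A[0] + ... + A[k]
P[k] includes A[1] iff k >= 1
Affected indices: 1, 2, ..., 6; delta = 16
  P[1]: 12 + 16 = 28
  P[2]: 2 + 16 = 18
  P[3]: 10 + 16 = 26
  P[4]: 1 + 16 = 17
  P[5]: -1 + 16 = 15
  P[6]: 13 + 16 = 29

Answer: 1:28 2:18 3:26 4:17 5:15 6:29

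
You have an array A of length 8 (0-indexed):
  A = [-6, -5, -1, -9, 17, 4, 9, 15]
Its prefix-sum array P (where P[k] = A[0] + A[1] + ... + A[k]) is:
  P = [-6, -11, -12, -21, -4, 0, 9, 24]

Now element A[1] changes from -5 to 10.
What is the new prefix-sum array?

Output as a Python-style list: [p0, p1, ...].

Change: A[1] -5 -> 10, delta = 15
P[k] for k < 1: unchanged (A[1] not included)
P[k] for k >= 1: shift by delta = 15
  P[0] = -6 + 0 = -6
  P[1] = -11 + 15 = 4
  P[2] = -12 + 15 = 3
  P[3] = -21 + 15 = -6
  P[4] = -4 + 15 = 11
  P[5] = 0 + 15 = 15
  P[6] = 9 + 15 = 24
  P[7] = 24 + 15 = 39

Answer: [-6, 4, 3, -6, 11, 15, 24, 39]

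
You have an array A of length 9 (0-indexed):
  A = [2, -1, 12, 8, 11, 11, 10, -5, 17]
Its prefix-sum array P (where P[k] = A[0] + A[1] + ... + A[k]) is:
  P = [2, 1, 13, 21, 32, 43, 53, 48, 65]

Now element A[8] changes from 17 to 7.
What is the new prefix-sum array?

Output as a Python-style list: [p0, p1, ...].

Answer: [2, 1, 13, 21, 32, 43, 53, 48, 55]

Derivation:
Change: A[8] 17 -> 7, delta = -10
P[k] for k < 8: unchanged (A[8] not included)
P[k] for k >= 8: shift by delta = -10
  P[0] = 2 + 0 = 2
  P[1] = 1 + 0 = 1
  P[2] = 13 + 0 = 13
  P[3] = 21 + 0 = 21
  P[4] = 32 + 0 = 32
  P[5] = 43 + 0 = 43
  P[6] = 53 + 0 = 53
  P[7] = 48 + 0 = 48
  P[8] = 65 + -10 = 55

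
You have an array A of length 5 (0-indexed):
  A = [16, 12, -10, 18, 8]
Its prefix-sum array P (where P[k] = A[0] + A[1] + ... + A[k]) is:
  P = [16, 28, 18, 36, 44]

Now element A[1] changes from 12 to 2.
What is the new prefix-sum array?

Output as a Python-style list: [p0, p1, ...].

Change: A[1] 12 -> 2, delta = -10
P[k] for k < 1: unchanged (A[1] not included)
P[k] for k >= 1: shift by delta = -10
  P[0] = 16 + 0 = 16
  P[1] = 28 + -10 = 18
  P[2] = 18 + -10 = 8
  P[3] = 36 + -10 = 26
  P[4] = 44 + -10 = 34

Answer: [16, 18, 8, 26, 34]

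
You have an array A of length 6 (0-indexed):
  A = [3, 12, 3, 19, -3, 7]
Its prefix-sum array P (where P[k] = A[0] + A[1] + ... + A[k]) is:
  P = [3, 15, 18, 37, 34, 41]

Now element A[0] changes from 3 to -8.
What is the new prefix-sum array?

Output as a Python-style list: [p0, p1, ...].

Change: A[0] 3 -> -8, delta = -11
P[k] for k < 0: unchanged (A[0] not included)
P[k] for k >= 0: shift by delta = -11
  P[0] = 3 + -11 = -8
  P[1] = 15 + -11 = 4
  P[2] = 18 + -11 = 7
  P[3] = 37 + -11 = 26
  P[4] = 34 + -11 = 23
  P[5] = 41 + -11 = 30

Answer: [-8, 4, 7, 26, 23, 30]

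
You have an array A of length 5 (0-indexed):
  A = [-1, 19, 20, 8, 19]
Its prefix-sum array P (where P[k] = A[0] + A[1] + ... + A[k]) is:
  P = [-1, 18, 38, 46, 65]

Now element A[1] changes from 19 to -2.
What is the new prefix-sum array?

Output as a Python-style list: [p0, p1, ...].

Answer: [-1, -3, 17, 25, 44]

Derivation:
Change: A[1] 19 -> -2, delta = -21
P[k] for k < 1: unchanged (A[1] not included)
P[k] for k >= 1: shift by delta = -21
  P[0] = -1 + 0 = -1
  P[1] = 18 + -21 = -3
  P[2] = 38 + -21 = 17
  P[3] = 46 + -21 = 25
  P[4] = 65 + -21 = 44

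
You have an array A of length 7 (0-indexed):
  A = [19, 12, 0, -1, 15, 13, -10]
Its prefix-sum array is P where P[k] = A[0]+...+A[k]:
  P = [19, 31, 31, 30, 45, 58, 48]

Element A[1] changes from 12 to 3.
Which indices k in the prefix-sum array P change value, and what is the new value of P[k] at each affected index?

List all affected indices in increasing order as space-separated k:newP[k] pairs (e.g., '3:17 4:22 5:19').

P[k] = A[0] + ... + A[k]
P[k] includes A[1] iff k >= 1
Affected indices: 1, 2, ..., 6; delta = -9
  P[1]: 31 + -9 = 22
  P[2]: 31 + -9 = 22
  P[3]: 30 + -9 = 21
  P[4]: 45 + -9 = 36
  P[5]: 58 + -9 = 49
  P[6]: 48 + -9 = 39

Answer: 1:22 2:22 3:21 4:36 5:49 6:39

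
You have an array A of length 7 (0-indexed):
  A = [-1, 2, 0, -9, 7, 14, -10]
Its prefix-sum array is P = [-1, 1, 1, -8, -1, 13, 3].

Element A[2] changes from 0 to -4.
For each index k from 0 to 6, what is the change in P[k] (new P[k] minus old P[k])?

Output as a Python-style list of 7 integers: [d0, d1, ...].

Answer: [0, 0, -4, -4, -4, -4, -4]

Derivation:
Element change: A[2] 0 -> -4, delta = -4
For k < 2: P[k] unchanged, delta_P[k] = 0
For k >= 2: P[k] shifts by exactly -4
Delta array: [0, 0, -4, -4, -4, -4, -4]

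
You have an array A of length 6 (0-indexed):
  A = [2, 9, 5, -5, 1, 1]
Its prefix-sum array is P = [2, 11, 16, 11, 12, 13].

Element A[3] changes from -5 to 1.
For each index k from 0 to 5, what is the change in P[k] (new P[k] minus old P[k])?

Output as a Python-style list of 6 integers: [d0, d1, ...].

Element change: A[3] -5 -> 1, delta = 6
For k < 3: P[k] unchanged, delta_P[k] = 0
For k >= 3: P[k] shifts by exactly 6
Delta array: [0, 0, 0, 6, 6, 6]

Answer: [0, 0, 0, 6, 6, 6]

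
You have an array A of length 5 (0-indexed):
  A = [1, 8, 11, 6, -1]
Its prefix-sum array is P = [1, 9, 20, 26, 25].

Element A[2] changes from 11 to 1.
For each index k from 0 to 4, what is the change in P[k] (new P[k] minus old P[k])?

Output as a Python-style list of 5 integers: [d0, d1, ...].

Answer: [0, 0, -10, -10, -10]

Derivation:
Element change: A[2] 11 -> 1, delta = -10
For k < 2: P[k] unchanged, delta_P[k] = 0
For k >= 2: P[k] shifts by exactly -10
Delta array: [0, 0, -10, -10, -10]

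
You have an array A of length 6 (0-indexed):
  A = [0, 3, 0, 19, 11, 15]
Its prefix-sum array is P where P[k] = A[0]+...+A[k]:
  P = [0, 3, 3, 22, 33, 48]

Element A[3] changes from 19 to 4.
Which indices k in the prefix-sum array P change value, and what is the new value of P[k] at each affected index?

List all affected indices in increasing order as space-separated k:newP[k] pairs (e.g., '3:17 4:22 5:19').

Answer: 3:7 4:18 5:33

Derivation:
P[k] = A[0] + ... + A[k]
P[k] includes A[3] iff k >= 3
Affected indices: 3, 4, ..., 5; delta = -15
  P[3]: 22 + -15 = 7
  P[4]: 33 + -15 = 18
  P[5]: 48 + -15 = 33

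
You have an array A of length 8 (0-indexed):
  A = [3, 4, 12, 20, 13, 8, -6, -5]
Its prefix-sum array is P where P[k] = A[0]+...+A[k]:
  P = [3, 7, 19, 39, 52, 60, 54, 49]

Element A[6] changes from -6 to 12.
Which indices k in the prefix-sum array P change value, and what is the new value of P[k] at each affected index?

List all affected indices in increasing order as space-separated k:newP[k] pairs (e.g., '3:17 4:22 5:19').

Answer: 6:72 7:67

Derivation:
P[k] = A[0] + ... + A[k]
P[k] includes A[6] iff k >= 6
Affected indices: 6, 7, ..., 7; delta = 18
  P[6]: 54 + 18 = 72
  P[7]: 49 + 18 = 67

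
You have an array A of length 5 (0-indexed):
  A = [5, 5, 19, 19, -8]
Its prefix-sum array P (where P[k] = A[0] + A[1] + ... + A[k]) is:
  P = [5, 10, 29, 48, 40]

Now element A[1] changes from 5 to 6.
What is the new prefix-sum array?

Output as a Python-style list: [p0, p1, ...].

Change: A[1] 5 -> 6, delta = 1
P[k] for k < 1: unchanged (A[1] not included)
P[k] for k >= 1: shift by delta = 1
  P[0] = 5 + 0 = 5
  P[1] = 10 + 1 = 11
  P[2] = 29 + 1 = 30
  P[3] = 48 + 1 = 49
  P[4] = 40 + 1 = 41

Answer: [5, 11, 30, 49, 41]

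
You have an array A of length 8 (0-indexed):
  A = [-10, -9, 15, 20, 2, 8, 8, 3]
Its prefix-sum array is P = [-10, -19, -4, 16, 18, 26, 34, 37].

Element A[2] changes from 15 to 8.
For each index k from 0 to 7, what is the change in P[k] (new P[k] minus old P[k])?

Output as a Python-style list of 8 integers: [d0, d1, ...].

Element change: A[2] 15 -> 8, delta = -7
For k < 2: P[k] unchanged, delta_P[k] = 0
For k >= 2: P[k] shifts by exactly -7
Delta array: [0, 0, -7, -7, -7, -7, -7, -7]

Answer: [0, 0, -7, -7, -7, -7, -7, -7]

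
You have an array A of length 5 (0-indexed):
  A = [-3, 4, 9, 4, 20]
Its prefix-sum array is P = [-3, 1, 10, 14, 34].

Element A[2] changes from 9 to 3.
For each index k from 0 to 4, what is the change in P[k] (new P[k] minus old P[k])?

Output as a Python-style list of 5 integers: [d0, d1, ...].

Answer: [0, 0, -6, -6, -6]

Derivation:
Element change: A[2] 9 -> 3, delta = -6
For k < 2: P[k] unchanged, delta_P[k] = 0
For k >= 2: P[k] shifts by exactly -6
Delta array: [0, 0, -6, -6, -6]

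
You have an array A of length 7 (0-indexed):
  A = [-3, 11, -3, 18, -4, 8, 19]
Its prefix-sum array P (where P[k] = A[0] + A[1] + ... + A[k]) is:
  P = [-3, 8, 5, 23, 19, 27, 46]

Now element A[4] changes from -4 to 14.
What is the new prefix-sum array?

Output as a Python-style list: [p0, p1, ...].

Answer: [-3, 8, 5, 23, 37, 45, 64]

Derivation:
Change: A[4] -4 -> 14, delta = 18
P[k] for k < 4: unchanged (A[4] not included)
P[k] for k >= 4: shift by delta = 18
  P[0] = -3 + 0 = -3
  P[1] = 8 + 0 = 8
  P[2] = 5 + 0 = 5
  P[3] = 23 + 0 = 23
  P[4] = 19 + 18 = 37
  P[5] = 27 + 18 = 45
  P[6] = 46 + 18 = 64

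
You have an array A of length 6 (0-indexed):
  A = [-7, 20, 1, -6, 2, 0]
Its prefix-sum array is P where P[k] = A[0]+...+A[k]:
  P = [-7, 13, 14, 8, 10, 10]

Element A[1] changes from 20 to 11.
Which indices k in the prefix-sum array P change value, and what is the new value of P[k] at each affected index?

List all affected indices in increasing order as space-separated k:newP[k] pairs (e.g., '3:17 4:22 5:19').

Answer: 1:4 2:5 3:-1 4:1 5:1

Derivation:
P[k] = A[0] + ... + A[k]
P[k] includes A[1] iff k >= 1
Affected indices: 1, 2, ..., 5; delta = -9
  P[1]: 13 + -9 = 4
  P[2]: 14 + -9 = 5
  P[3]: 8 + -9 = -1
  P[4]: 10 + -9 = 1
  P[5]: 10 + -9 = 1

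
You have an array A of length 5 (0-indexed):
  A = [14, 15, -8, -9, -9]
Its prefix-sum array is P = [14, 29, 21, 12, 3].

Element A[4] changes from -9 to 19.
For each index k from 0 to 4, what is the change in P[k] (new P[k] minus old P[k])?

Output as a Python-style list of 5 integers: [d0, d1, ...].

Answer: [0, 0, 0, 0, 28]

Derivation:
Element change: A[4] -9 -> 19, delta = 28
For k < 4: P[k] unchanged, delta_P[k] = 0
For k >= 4: P[k] shifts by exactly 28
Delta array: [0, 0, 0, 0, 28]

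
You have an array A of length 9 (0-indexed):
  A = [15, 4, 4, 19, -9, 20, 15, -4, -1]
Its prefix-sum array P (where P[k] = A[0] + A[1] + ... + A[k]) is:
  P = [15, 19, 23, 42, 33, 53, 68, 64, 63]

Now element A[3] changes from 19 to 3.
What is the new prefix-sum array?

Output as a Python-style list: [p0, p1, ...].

Change: A[3] 19 -> 3, delta = -16
P[k] for k < 3: unchanged (A[3] not included)
P[k] for k >= 3: shift by delta = -16
  P[0] = 15 + 0 = 15
  P[1] = 19 + 0 = 19
  P[2] = 23 + 0 = 23
  P[3] = 42 + -16 = 26
  P[4] = 33 + -16 = 17
  P[5] = 53 + -16 = 37
  P[6] = 68 + -16 = 52
  P[7] = 64 + -16 = 48
  P[8] = 63 + -16 = 47

Answer: [15, 19, 23, 26, 17, 37, 52, 48, 47]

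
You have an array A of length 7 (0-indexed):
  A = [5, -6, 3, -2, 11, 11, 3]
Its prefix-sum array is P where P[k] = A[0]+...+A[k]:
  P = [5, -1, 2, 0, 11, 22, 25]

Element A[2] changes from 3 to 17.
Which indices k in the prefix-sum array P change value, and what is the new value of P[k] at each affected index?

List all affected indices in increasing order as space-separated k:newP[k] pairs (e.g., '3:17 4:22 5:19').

P[k] = A[0] + ... + A[k]
P[k] includes A[2] iff k >= 2
Affected indices: 2, 3, ..., 6; delta = 14
  P[2]: 2 + 14 = 16
  P[3]: 0 + 14 = 14
  P[4]: 11 + 14 = 25
  P[5]: 22 + 14 = 36
  P[6]: 25 + 14 = 39

Answer: 2:16 3:14 4:25 5:36 6:39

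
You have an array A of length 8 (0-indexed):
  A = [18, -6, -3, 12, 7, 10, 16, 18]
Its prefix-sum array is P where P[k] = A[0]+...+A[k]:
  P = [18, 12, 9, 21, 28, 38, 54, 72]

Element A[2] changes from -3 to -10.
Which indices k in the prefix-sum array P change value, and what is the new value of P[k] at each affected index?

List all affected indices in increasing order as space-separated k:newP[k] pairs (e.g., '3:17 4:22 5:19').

P[k] = A[0] + ... + A[k]
P[k] includes A[2] iff k >= 2
Affected indices: 2, 3, ..., 7; delta = -7
  P[2]: 9 + -7 = 2
  P[3]: 21 + -7 = 14
  P[4]: 28 + -7 = 21
  P[5]: 38 + -7 = 31
  P[6]: 54 + -7 = 47
  P[7]: 72 + -7 = 65

Answer: 2:2 3:14 4:21 5:31 6:47 7:65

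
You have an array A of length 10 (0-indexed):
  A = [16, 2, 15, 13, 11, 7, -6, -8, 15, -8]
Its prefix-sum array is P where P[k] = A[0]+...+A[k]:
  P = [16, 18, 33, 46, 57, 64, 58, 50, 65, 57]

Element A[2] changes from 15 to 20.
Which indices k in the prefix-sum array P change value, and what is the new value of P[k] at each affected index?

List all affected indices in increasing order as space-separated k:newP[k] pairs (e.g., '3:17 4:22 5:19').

P[k] = A[0] + ... + A[k]
P[k] includes A[2] iff k >= 2
Affected indices: 2, 3, ..., 9; delta = 5
  P[2]: 33 + 5 = 38
  P[3]: 46 + 5 = 51
  P[4]: 57 + 5 = 62
  P[5]: 64 + 5 = 69
  P[6]: 58 + 5 = 63
  P[7]: 50 + 5 = 55
  P[8]: 65 + 5 = 70
  P[9]: 57 + 5 = 62

Answer: 2:38 3:51 4:62 5:69 6:63 7:55 8:70 9:62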